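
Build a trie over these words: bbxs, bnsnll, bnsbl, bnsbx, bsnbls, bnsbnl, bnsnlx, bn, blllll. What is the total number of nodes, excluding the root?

25

Trie structure (* marks end of a word):
(root)
└─ b
   ├─ b
   │  └─ x
   │     └─ s *
   ├─ l
   │  └─ l
   │     └─ l
   │        └─ l
   │           └─ l *
   ├─ n *
   │  └─ s
   │     ├─ b
   │     │  ├─ l *
   │     │  ├─ n
   │     │  │  └─ l *
   │     │  └─ x *
   │     └─ n
   │        └─ l
   │           ├─ l *
   │           └─ x *
   └─ s
      └─ n
         └─ b
            └─ l
               └─ s *
Counting every labelled node above: 25.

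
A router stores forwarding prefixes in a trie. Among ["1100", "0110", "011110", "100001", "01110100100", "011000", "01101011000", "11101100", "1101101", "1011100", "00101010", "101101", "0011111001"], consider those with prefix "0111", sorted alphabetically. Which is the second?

Filter for "0111…" and sort: "01110100100", "011110"
Position 2: 011110

011110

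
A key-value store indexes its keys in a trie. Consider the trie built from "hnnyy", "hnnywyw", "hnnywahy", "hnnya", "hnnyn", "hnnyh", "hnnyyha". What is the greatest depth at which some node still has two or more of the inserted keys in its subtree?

The deepest shared node is where two words last agree before diverging.
e.g. "hnnywahy" and "hnnywyw" share the prefix "hnnyw" of length 5; no pair shares a longer one.
Longest shared-prefix length: 5

5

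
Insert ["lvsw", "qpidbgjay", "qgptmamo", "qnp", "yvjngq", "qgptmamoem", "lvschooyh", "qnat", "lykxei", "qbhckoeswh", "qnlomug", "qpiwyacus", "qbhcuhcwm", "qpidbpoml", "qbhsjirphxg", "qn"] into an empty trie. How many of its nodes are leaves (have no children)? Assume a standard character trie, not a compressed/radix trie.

14

A leaf is a node with no children — equivalently, the end of a word that is not a proper prefix of any other stored word.
Those words: "lvschooyh", "lvsw", "lykxei", "qbhckoeswh", "qbhcuhcwm", "qbhsjirphxg", "qgptmamoem", "qnat", "qnlomug", "qnp", "qpidbgjay", "qpidbpoml", "qpiwyacus", "yvjngq"
Leaf count: 14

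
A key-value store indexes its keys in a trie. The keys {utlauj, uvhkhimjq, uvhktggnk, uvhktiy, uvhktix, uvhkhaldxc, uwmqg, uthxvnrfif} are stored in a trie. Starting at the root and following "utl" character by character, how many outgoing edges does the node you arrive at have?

Walk "utl" from the root, arriving at one node.
Characters that immediately follow "utl" among the stored strings: {a}.
That node has 1 child edge.

1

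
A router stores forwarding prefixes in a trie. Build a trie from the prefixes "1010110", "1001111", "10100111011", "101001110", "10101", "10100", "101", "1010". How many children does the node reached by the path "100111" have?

The children of the "100111" node are the distinct next characters among strings starting with "100111".
Distinct next characters after "100111": 1.
That node has 1 child edge.

1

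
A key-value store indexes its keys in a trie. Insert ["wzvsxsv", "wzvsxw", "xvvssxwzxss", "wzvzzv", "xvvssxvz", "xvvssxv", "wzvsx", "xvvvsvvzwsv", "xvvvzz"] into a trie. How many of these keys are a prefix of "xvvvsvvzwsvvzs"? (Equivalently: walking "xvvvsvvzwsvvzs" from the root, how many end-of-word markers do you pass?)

Walk "xvvvsvvzwsvvzs" from the root; an end-of-word marker is hit whenever a stored word is a prefix of "xvvvsvvzwsvvzs".
Prefixes of the query that are stored words: "xvvvsvvzwsv"
Count: 1

1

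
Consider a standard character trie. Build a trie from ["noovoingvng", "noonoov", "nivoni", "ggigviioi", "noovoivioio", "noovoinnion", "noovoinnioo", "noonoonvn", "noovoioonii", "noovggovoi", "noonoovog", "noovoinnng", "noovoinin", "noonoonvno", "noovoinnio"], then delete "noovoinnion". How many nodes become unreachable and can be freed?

1

After clearing the end-marker at "noovoinnion", prune upward until reaching a node still needed by another word.
The suffix "n" (1 node) is used only by "noovoinnion"; the node for "noovoinnio" still has the child "o", so pruning stops there.
Nodes removed: 1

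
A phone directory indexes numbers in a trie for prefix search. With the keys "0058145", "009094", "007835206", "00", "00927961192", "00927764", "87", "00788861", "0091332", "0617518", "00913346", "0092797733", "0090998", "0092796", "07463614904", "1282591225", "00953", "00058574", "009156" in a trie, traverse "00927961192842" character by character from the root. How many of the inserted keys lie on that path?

3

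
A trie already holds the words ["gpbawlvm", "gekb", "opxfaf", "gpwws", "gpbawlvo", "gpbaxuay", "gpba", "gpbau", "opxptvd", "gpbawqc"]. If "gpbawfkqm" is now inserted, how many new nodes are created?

4

The longest prefix of "gpbawfkqm" already in the trie is "gpbaw" (length 5).
New nodes needed: |"gpbawfkqm"| − 5 = 9 − 5 = 4.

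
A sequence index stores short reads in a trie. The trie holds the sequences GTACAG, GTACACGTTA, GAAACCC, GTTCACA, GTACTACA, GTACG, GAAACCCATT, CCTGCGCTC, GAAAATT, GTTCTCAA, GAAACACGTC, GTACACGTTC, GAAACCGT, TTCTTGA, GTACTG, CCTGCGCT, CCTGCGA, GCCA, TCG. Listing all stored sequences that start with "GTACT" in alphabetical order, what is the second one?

DFS of the "GTACT" subtree visits, in order: "GTACTACA", "GTACTG"
Position 2: GTACTG

GTACTG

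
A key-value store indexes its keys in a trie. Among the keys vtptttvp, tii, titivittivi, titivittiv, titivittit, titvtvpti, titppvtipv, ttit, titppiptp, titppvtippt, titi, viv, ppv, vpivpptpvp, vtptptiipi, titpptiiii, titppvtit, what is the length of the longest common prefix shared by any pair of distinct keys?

10

Look for the deepest trie node that still has at least two words in its subtree.
e.g. "titivittiv" and "titivittivi" share the prefix "titivittiv" of length 10; no pair shares a longer one.
Longest shared-prefix length: 10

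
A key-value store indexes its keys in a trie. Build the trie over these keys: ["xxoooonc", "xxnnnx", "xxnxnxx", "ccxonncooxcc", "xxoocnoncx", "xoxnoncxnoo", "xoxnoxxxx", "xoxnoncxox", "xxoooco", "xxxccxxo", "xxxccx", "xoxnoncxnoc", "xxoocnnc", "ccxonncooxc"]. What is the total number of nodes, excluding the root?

For each word, the new-node count is its length minus the longest prefix already in the trie:
  "xxoooonc" → 8 new (x, x, o, o, o, o, n, c)
  "xxnnnx" → prefix "xx" already present; 4 new (n, n, n, x)
  "xxnxnxx" → prefix "xxn" already present; 4 new (x, n, x, x)
  "ccxonncooxcc" → 12 new (c, c, x, o, n, n, c, o, o, x, c, c)
  "xxoocnoncx" → prefix "xxoo" already present; 6 new (c, n, o, n, c, x)
  "xoxnoncxnoo" → prefix "x" already present; 10 new (o, x, n, o, n, c, x, n, o, o)
  "xoxnoxxxx" → prefix "xoxno" already present; 4 new (x, x, x, x)
  "xoxnoncxox" → prefix "xoxnoncx" already present; 2 new (o, x)
  "xxoooco" → prefix "xxooo" already present; 2 new (c, o)
  "xxxccxxo" → prefix "xx" already present; 6 new (x, c, c, x, x, o)
  "xxxccx" → prefix "xxxccx" already present; 0 new (none)
  "xoxnoncxnoc" → prefix "xoxnoncxno" already present; 1 new (c)
  "xxoocnnc" → prefix "xxoocn" already present; 2 new (n, c)
  "ccxonncooxc" → prefix "ccxonncooxc" already present; 0 new (none)
Total nodes = 8 + 4 + 4 + 12 + 6 + 10 + 4 + 2 + 2 + 6 + 0 + 1 + 2 + 0 = 61

61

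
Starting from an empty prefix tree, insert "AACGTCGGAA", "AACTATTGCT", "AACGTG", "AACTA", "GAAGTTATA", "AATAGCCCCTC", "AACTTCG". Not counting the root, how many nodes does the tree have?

Count nodes per top-level branch (shared prefixes stored once):
  'A'-branch (AACGTCGGAA, AACGTG, AACTA, AACTATTGCT, AACTTCG, AATAGCCCCTC): 30 nodes
  'G'-branch (GAAGTTATA): 9 nodes
Sum: 39

39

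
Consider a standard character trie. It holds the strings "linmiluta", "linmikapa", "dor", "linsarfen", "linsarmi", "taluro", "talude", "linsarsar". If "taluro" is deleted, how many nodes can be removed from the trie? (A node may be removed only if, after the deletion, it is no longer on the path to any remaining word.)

After clearing the end-marker at "taluro", prune upward until reaching a node still needed by another word.
The suffix "ro" (2 nodes) is used only by "taluro"; the node for "talu" still has the child "d", so pruning stops there.
Nodes removed: 2

2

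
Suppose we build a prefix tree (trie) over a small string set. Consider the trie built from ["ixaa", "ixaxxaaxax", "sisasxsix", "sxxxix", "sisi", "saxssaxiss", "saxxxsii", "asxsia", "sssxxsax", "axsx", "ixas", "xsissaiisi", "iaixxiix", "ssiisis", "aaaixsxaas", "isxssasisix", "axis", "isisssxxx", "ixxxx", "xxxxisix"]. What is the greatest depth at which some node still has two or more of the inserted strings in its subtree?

3

Equivalently: take the maximum, over all pairs, of their longest common prefix length.
"ixaa" and "ixas" agree on "ixa" (3 characters) before diverging; nothing deeper is shared.
Longest shared-prefix length: 3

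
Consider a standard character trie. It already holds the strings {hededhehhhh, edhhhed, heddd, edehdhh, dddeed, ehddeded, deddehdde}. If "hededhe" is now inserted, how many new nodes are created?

"hededhe" is already a full path in the trie; only an end-marker is added.
No new nodes are needed: 0.

0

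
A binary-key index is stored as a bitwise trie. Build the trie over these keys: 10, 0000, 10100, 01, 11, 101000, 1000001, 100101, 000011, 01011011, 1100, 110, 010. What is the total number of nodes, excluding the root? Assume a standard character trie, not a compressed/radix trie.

30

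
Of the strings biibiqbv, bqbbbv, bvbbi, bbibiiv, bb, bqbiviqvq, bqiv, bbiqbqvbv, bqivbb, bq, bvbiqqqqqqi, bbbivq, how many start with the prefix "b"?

Walk to "b"; the words in its subtree are exactly those with that prefix.
Matches: "bb", "bbbivq", "bbibiiv", "bbiqbqvbv", "biibiqbv", "bq", "bqbbbv", "bqbiviqvq", "bqiv", "bqivbb", "bvbbi", "bvbiqqqqqqi"
Count: 12

12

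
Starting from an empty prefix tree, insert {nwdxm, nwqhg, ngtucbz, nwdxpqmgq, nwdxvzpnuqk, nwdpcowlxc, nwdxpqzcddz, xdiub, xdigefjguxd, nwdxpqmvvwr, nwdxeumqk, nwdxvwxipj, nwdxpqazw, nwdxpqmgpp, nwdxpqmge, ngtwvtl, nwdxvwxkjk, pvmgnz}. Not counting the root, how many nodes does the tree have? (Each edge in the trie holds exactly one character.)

Count nodes per top-level branch (shared prefixes stored once):
  'n'-branch (ngtucbz, ngtwvtl, nwdpcowlxc, nwdxeumqk, nwdxm, nwdxpqazw, nwdxpqmge, nwdxpqmgpp, nwdxpqmgq, nwdxpqmvvwr, nwdxpqzcddz, nwdxvwxipj, nwdxvwxkjk, nwdxvzpnuqk, nwqhg): 65 nodes
  'p'-branch (pvmgnz): 6 nodes
  'x'-branch (xdigefjguxd, xdiub): 13 nodes
Sum: 84

84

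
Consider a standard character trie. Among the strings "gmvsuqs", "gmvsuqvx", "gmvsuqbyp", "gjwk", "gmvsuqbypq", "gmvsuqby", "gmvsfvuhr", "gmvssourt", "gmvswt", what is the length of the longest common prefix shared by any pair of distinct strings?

The deepest shared node is where two words last agree before diverging.
"gmvsuqbyp" and "gmvsuqbypq" agree on "gmvsuqbyp" (9 characters) before diverging; nothing deeper is shared.
Longest shared-prefix length: 9

9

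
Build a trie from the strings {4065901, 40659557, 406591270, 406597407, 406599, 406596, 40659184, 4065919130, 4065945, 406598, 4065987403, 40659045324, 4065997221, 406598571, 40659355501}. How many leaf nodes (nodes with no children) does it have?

13

Leaves are exactly the stored words that no other stored word extends.
Those words: "4065901", "40659045324", "406591270", "40659184", "4065919130", "40659355501", "4065945", "40659557", "406596", "406597407", "406598571", "4065987403", "4065997221"
Leaf count: 13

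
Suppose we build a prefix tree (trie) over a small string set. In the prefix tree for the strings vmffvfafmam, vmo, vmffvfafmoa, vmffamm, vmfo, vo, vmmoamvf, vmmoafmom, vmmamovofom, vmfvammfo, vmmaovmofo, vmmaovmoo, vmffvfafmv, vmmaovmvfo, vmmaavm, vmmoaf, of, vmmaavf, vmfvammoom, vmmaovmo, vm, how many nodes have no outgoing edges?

18

A leaf is a node with no children — equivalently, the end of a word that is not a proper prefix of any other stored word.
Those words: "of", "vmffamm", "vmffvfafmam", "vmffvfafmoa", "vmffvfafmv", "vmfo", "vmfvammfo", "vmfvammoom", "vmmaavf", "vmmaavm", "vmmamovofom", "vmmaovmofo", "vmmaovmoo", "vmmaovmvfo", "vmmoafmom", "vmmoamvf", "vmo", "vo"
Leaf count: 18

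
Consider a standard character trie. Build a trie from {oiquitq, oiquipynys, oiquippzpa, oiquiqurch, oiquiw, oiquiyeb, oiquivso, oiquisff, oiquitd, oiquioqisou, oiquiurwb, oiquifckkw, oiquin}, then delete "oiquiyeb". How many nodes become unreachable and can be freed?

After clearing the end-marker at "oiquiyeb", prune upward until reaching a node still needed by another word.
The suffix "yeb" (3 nodes) is used only by "oiquiyeb"; the node for "oiqui" still has the child "t", so pruning stops there.
Nodes removed: 3

3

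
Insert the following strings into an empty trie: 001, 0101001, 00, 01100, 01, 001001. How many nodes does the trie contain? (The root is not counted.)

15

Trace insertions, counting only characters that open a new branch:
  "001" → 3 new (0, 0, 1)
  "0101001" → prefix "0" already present; 6 new (1, 0, 1, 0, 0, 1)
  "00" → prefix "00" already present; 0 new (none)
  "01100" → prefix "01" already present; 3 new (1, 0, 0)
  "01" → prefix "01" already present; 0 new (none)
  "001001" → prefix "001" already present; 3 new (0, 0, 1)
Total nodes = 3 + 6 + 0 + 3 + 0 + 3 = 15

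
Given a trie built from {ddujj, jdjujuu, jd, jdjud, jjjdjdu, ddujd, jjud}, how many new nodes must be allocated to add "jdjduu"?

3

"jdj" is already a path in the trie; the remaining "duu" must be added.
Each of the 3 remaining characters creates one node.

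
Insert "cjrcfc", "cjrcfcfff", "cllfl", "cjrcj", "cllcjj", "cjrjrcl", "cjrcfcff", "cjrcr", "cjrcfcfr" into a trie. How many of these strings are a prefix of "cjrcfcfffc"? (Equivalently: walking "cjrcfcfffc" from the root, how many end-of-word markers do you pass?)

3

Walk "cjrcfcfffc" from the root; an end-of-word marker is hit whenever a stored word is a prefix of "cjrcfcfffc".
Prefixes of the query that are stored words: "cjrcfc", "cjrcfcff", "cjrcfcfff"
Count: 3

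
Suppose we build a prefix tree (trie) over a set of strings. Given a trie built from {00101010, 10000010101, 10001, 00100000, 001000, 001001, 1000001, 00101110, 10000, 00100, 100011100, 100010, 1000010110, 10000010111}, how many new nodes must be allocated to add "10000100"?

The longest prefix of "10000100" already in the trie is "1000010" (length 7).
So 8 − 7 = 1 new nodes.

1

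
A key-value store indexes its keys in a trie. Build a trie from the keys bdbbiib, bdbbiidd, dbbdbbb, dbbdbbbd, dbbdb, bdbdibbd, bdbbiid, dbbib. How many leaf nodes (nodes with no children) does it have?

5

A leaf is a node with no children — equivalently, the end of a word that is not a proper prefix of any other stored word.
Those words: "bdbbiib", "bdbbiidd", "bdbdibbd", "dbbdbbbd", "dbbib"
Leaf count: 5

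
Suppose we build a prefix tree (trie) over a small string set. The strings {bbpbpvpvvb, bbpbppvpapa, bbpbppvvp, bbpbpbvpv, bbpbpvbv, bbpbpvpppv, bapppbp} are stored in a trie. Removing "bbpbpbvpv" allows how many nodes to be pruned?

4

After clearing the end-marker at "bbpbpbvpv", prune upward until reaching a node still needed by another word.
The suffix "bvpv" (4 nodes) is used only by "bbpbpbvpv"; the node for "bbpbp" still has the child "v", so pruning stops there.
Nodes removed: 4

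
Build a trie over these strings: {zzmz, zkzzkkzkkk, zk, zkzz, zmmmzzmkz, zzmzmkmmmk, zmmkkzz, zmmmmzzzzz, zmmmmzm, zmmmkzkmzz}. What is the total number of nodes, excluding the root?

44

Trace insertions, counting only characters that open a new branch:
  "zzmz" → 4 new (z, z, m, z)
  "zkzzkkzkkk" → prefix "z" already present; 9 new (k, z, z, k, k, z, k, k, k)
  "zk" → prefix "zk" already present; 0 new (none)
  "zkzz" → prefix "zkzz" already present; 0 new (none)
  "zmmmzzmkz" → prefix "z" already present; 8 new (m, m, m, z, z, m, k, z)
  "zzmzmkmmmk" → prefix "zzmz" already present; 6 new (m, k, m, m, m, k)
  "zmmkkzz" → prefix "zmm" already present; 4 new (k, k, z, z)
  "zmmmmzzzzz" → prefix "zmmm" already present; 6 new (m, z, z, z, z, z)
  "zmmmmzm" → prefix "zmmmmz" already present; 1 new (m)
  "zmmmkzkmzz" → prefix "zmmm" already present; 6 new (k, z, k, m, z, z)
Total nodes = 4 + 9 + 0 + 0 + 8 + 6 + 4 + 6 + 1 + 6 = 44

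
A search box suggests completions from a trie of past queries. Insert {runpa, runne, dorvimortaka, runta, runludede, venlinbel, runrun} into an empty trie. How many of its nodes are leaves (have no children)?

Leaves are exactly the stored words that no other stored word extends.
Those words: "dorvimortaka", "runludede", "runne", "runpa", "runrun", "runta", "venlinbel"
Leaf count: 7

7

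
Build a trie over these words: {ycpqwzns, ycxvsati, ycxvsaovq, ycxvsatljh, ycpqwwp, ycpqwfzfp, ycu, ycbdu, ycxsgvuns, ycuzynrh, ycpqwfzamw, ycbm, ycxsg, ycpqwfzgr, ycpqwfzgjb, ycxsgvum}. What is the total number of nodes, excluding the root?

Insert word by word; a character creates a node only if that edge doesn't already exist:
  "ycpqwzns" → 8 new (y, c, p, q, w, z, n, s)
  "ycxvsati" → prefix "yc" already present; 6 new (x, v, s, a, t, i)
  "ycxvsaovq" → prefix "ycxvsa" already present; 3 new (o, v, q)
  "ycxvsatljh" → prefix "ycxvsat" already present; 3 new (l, j, h)
  "ycpqwwp" → prefix "ycpqw" already present; 2 new (w, p)
  "ycpqwfzfp" → prefix "ycpqw" already present; 4 new (f, z, f, p)
  "ycu" → prefix "yc" already present; 1 new (u)
  "ycbdu" → prefix "yc" already present; 3 new (b, d, u)
  "ycxsgvuns" → prefix "ycx" already present; 6 new (s, g, v, u, n, s)
  "ycuzynrh" → prefix "ycu" already present; 5 new (z, y, n, r, h)
  "ycpqwfzamw" → prefix "ycpqwfz" already present; 3 new (a, m, w)
  "ycbm" → prefix "ycb" already present; 1 new (m)
  "ycxsg" → prefix "ycxsg" already present; 0 new (none)
  "ycpqwfzgr" → prefix "ycpqwfz" already present; 2 new (g, r)
  "ycpqwfzgjb" → prefix "ycpqwfzg" already present; 2 new (j, b)
  "ycxsgvum" → prefix "ycxsgvu" already present; 1 new (m)
Total nodes = 8 + 6 + 3 + 3 + 2 + 4 + 1 + 3 + 6 + 5 + 3 + 1 + 0 + 2 + 2 + 1 = 50

50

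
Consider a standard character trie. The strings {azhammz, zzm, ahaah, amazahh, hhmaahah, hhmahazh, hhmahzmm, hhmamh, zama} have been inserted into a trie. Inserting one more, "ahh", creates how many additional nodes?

"ah" is already a path in the trie; the remaining "h" must be added.
So 3 − 2 = 1 new nodes.

1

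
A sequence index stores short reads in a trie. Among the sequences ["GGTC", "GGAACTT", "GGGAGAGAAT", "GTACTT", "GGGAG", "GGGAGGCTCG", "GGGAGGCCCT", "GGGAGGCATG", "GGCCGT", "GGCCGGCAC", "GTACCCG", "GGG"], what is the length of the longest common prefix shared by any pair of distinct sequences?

7

Equivalently: take the maximum, over all pairs, of their longest common prefix length.
"GGGAGGCATG" and "GGGAGGCCCT" agree on "GGGAGGC" (7 characters) before diverging; nothing deeper is shared.
Longest shared-prefix length: 7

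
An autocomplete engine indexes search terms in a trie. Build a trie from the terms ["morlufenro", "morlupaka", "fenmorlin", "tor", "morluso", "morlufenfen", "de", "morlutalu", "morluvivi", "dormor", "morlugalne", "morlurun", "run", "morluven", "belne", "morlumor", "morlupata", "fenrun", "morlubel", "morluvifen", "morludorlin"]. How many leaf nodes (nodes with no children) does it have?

A leaf is a node with no children — equivalently, the end of a word that is not a proper prefix of any other stored word.
Those words: "belne", "de", "dormor", "fenmorlin", "fenrun", "morlubel", "morludorlin", "morlufenfen", "morlufenro", "morlugalne", "morlumor", "morlupaka", "morlupata", "morlurun", "morluso", "morlutalu", "morluven", "morluvifen", "morluvivi", "run", "tor"
Leaf count: 21

21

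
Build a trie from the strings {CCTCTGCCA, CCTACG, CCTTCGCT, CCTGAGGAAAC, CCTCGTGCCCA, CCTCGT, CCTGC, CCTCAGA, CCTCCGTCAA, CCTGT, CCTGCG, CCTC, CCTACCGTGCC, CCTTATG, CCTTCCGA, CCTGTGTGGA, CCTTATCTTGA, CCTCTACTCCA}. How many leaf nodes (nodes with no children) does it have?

14

Leaves are exactly the stored words that no other stored word extends.
Those words: "CCTACCGTGCC", "CCTACG", "CCTCAGA", "CCTCCGTCAA", "CCTCGTGCCCA", "CCTCTACTCCA", "CCTCTGCCA", "CCTGAGGAAAC", "CCTGCG", "CCTGTGTGGA", "CCTTATCTTGA", "CCTTATG", "CCTTCCGA", "CCTTCGCT"
Leaf count: 14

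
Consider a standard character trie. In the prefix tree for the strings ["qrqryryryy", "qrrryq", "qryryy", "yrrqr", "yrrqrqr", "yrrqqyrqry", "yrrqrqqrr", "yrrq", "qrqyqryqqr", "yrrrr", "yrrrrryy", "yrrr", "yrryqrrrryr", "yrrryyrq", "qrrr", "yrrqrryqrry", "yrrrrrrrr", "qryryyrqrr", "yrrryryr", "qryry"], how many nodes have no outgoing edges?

13

Leaves are exactly the stored words that no other stored word extends.
Those words: "qrqryryryy", "qrqyqryqqr", "qrrryq", "qryryyrqrr", "yrrqqyrqry", "yrrqrqqrr", "yrrqrqr", "yrrqrryqrry", "yrrrrrrrr", "yrrrrryy", "yrrryryr", "yrrryyrq", "yrryqrrrryr"
Leaf count: 13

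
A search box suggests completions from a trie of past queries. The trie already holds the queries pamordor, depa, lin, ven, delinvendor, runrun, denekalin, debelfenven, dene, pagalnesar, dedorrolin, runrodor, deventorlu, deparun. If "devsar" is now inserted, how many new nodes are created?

Walking "devsar" from the root, the first 3 characters ("dev") follow existing edges; "s" is the first miss.
New nodes needed: |"devsar"| − 3 = 6 − 3 = 3.

3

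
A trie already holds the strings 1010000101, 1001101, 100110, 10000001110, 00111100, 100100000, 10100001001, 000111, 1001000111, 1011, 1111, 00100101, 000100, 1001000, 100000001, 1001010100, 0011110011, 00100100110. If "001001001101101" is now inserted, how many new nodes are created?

4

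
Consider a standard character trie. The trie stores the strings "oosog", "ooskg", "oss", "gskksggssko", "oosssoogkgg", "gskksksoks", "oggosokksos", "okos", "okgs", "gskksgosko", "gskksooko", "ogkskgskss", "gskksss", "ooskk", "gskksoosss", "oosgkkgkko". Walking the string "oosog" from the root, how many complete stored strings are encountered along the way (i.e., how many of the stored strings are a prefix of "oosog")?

1

Walk "oosog" from the root; an end-of-word marker is hit whenever a stored word is a prefix of "oosog".
Prefixes of the query that are stored words: "oosog"
Count: 1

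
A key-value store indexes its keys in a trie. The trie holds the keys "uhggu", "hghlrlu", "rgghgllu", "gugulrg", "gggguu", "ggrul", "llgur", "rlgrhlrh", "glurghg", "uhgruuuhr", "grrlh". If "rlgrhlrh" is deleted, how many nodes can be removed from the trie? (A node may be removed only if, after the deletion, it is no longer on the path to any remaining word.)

7

A node on "rlgrhlrh"'s path can go only if nothing else ends at it or branches off below it.
The suffix "lgrhlrh" (7 nodes) is used only by "rlgrhlrh"; the node for "r" still has the child "g", so pruning stops there.
Nodes removed: 7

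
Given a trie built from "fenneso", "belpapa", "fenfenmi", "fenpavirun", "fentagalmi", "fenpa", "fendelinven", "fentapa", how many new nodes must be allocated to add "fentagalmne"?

2

Walking "fentagalmne" from the root, the first 9 characters ("fentagalm") follow existing edges; "n" is the first miss.
So 11 − 9 = 2 new nodes.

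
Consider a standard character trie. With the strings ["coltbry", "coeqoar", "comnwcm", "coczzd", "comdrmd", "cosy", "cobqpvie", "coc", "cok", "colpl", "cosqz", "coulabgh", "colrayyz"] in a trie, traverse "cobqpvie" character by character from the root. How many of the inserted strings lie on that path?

Walk "cobqpvie" from the root; an end-of-word marker is hit whenever a stored word is a prefix of "cobqpvie".
Prefixes of the query that are stored words: "cobqpvie"
Count: 1

1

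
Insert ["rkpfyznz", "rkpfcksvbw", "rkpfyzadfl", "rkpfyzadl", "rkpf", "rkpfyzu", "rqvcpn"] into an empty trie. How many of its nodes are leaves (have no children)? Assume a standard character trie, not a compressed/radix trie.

6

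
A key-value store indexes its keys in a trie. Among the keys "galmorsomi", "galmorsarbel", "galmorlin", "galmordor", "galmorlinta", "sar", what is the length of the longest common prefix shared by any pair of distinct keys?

Equivalently: take the maximum, over all pairs, of their longest common prefix length.
"galmorlin" and "galmorlinta" agree on "galmorlin" (9 characters) before diverging; nothing deeper is shared.
Longest shared-prefix length: 9

9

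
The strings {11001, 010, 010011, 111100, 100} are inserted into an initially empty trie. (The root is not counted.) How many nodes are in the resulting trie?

17

Count nodes per top-level branch (shared prefixes stored once):
  '0'-branch (010, 010011): 6 nodes
  '1'-branch (100, 11001, 111100): 11 nodes
Sum: 17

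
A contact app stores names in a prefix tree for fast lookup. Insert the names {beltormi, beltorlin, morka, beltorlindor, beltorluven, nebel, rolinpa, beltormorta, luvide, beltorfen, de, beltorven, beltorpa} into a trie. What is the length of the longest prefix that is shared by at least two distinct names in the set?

9

The deepest shared node is where two words last agree before diverging.
"beltorlin" and "beltorlindor" agree on "beltorlin" (9 characters) before diverging; nothing deeper is shared.
Longest shared-prefix length: 9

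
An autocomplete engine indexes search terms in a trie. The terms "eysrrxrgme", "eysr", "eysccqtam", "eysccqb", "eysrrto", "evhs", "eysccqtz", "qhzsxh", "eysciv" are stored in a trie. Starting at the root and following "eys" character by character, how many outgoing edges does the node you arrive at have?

Walk "eys" from the root, arriving at one node.
Distinct next characters after "eys": c, r.
That node has 2 child edges.

2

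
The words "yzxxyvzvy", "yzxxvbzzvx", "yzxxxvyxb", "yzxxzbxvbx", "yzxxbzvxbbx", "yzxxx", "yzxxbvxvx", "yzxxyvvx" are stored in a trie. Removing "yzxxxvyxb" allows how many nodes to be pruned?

A node on "yzxxxvyxb"'s path can go only if nothing else ends at it or branches off below it.
The suffix "vyxb" (4 nodes) is used only by "yzxxxvyxb"; "yzxxx" is itself a stored word, so pruning stops there.
Nodes removed: 4

4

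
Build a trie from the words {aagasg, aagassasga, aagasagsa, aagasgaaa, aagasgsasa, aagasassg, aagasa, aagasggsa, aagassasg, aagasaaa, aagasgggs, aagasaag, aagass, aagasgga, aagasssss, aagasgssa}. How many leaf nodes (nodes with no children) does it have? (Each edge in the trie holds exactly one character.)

12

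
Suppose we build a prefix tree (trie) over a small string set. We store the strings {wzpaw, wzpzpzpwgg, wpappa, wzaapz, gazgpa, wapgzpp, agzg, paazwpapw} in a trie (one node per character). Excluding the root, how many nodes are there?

46

Count nodes per top-level branch (shared prefixes stored once):
  'a'-branch (agzg): 4 nodes
  'g'-branch (gazgpa): 6 nodes
  'p'-branch (paazwpapw): 9 nodes
  'w'-branch (wapgzpp, wpappa, wzaapz, wzpaw, wzpzpzpwgg): 27 nodes
Sum: 46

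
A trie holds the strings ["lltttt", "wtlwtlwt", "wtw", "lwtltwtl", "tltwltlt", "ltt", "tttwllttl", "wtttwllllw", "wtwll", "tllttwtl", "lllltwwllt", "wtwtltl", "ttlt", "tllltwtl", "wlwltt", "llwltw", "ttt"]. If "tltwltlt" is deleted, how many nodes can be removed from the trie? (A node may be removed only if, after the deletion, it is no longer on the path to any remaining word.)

A node on "tltwltlt"'s path can go only if nothing else ends at it or branches off below it.
The suffix "twltlt" (6 nodes) is used only by "tltwltlt"; the node for "tl" still has the child "l", so pruning stops there.
Nodes removed: 6

6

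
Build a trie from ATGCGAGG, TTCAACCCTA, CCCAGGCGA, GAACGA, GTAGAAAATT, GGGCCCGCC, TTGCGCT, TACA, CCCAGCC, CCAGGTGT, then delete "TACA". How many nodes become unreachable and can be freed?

After clearing the end-marker at "TACA", prune upward until reaching a node still needed by another word.
The suffix "ACA" (3 nodes) is used only by "TACA"; the node for "T" still has the child "T", so pruning stops there.
Nodes removed: 3

3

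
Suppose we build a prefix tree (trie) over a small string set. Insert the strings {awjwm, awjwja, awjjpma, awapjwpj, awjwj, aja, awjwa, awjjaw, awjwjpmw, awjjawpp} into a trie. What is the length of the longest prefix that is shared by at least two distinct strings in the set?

Look for the deepest trie node that still has at least two words in its subtree.
e.g. "awjjaw" and "awjjawpp" share the prefix "awjjaw" of length 6; no pair shares a longer one.
Longest shared-prefix length: 6

6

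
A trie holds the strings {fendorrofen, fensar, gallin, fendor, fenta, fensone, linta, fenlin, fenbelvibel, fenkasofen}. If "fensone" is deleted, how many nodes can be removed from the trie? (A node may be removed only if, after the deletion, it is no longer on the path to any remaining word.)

After clearing the end-marker at "fensone", prune upward until reaching a node still needed by another word.
The suffix "one" (3 nodes) is used only by "fensone"; the node for "fens" still has the child "a", so pruning stops there.
Nodes removed: 3

3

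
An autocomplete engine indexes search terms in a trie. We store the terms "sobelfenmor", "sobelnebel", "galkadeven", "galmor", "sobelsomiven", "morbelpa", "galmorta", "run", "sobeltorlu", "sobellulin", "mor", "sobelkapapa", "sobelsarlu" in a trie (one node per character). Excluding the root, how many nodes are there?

Count nodes per top-level branch (shared prefixes stored once):
  'g'-branch (galkadeven, galmor, galmorta): 15 nodes
  'm'-branch (mor, morbelpa): 8 nodes
  'r'-branch (run): 3 nodes
  's'-branch (sobelfenmor, sobelkapapa, sobellulin, sobelnebel, sobelsarlu, sobelsomiven, sobeltorlu): 43 nodes
Sum: 69

69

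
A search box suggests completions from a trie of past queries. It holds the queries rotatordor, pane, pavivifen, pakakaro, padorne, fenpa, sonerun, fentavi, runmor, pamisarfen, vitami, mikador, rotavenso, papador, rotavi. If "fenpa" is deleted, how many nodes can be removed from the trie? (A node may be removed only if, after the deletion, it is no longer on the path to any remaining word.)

Walk "fenpa" from the leaf back toward the root, removing each node that no remaining word uses.
The suffix "pa" (2 nodes) is used only by "fenpa"; the node for "fen" still has the child "t", so pruning stops there.
Nodes removed: 2

2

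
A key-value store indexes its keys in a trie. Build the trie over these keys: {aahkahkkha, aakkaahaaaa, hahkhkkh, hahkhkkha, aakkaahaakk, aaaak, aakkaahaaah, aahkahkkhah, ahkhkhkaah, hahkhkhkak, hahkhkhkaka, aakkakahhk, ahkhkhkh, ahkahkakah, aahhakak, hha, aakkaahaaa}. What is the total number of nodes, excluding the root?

69

Count nodes per top-level branch (shared prefixes stored once):
  'a'-branch (aaaak, aahhakak, aahkahkkha, aahkahkkhah, aakkaahaaa, aakkaahaaaa, aakkaahaaah, aakkaahaakk, aakkakahhk, ahkahkakah, ahkhkhkaah, ahkhkhkh): 53 nodes
  'h'-branch (hahkhkhkak, hahkhkhkaka, hahkhkkh, hahkhkkha, hha): 16 nodes
Sum: 69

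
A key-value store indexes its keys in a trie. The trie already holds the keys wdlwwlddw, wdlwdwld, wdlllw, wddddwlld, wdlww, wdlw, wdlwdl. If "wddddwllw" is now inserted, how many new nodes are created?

1

"wddddwll" is already a path in the trie; the remaining "w" must be added.
Each of the 1 remaining characters creates one node.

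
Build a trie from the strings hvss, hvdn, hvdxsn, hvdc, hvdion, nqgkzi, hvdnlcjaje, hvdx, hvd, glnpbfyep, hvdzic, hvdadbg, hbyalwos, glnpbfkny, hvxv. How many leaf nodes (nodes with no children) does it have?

A leaf is a node with no children — equivalently, the end of a word that is not a proper prefix of any other stored word.
Those words: "glnpbfkny", "glnpbfyep", "hbyalwos", "hvdadbg", "hvdc", "hvdion", "hvdnlcjaje", "hvdxsn", "hvdzic", "hvss", "hvxv", "nqgkzi"
Leaf count: 12

12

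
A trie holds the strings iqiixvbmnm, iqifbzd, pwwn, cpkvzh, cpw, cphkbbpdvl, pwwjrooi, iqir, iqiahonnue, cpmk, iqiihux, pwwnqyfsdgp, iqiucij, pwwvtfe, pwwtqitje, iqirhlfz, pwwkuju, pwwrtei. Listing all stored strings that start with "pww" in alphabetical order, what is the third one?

pwwn

Filter for "pww…" and sort: "pwwjrooi", "pwwkuju", "pwwn", "pwwnqyfsdgp", "pwwrtei", "pwwtqitje", "pwwvtfe"
The 3rd is pwwn.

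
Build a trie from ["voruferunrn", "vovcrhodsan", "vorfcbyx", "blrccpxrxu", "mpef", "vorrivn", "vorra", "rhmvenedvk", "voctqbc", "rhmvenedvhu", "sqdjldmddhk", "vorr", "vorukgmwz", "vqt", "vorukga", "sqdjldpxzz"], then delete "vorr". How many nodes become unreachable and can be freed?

A node on "vorr"'s path can go only if nothing else ends at it or branches off below it.
Every node on "vorr" is still needed (e.g. by "vorrivn"), so nothing is freed.
Nodes removed: 0

0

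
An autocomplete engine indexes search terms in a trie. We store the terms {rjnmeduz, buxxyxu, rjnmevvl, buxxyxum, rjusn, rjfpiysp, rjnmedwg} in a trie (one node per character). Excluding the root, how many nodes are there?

30

Insert word by word; a character creates a node only if that edge doesn't already exist:
  "rjnmeduz" → 8 new (r, j, n, m, e, d, u, z)
  "buxxyxu" → 7 new (b, u, x, x, y, x, u)
  "rjnmevvl" → prefix "rjnme" already present; 3 new (v, v, l)
  "buxxyxum" → prefix "buxxyxu" already present; 1 new (m)
  "rjusn" → prefix "rj" already present; 3 new (u, s, n)
  "rjfpiysp" → prefix "rj" already present; 6 new (f, p, i, y, s, p)
  "rjnmedwg" → prefix "rjnmed" already present; 2 new (w, g)
Total nodes = 8 + 7 + 3 + 1 + 3 + 6 + 2 = 30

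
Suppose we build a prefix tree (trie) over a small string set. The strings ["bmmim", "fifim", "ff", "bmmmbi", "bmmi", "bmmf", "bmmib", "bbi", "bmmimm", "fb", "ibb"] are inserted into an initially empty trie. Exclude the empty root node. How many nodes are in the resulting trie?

23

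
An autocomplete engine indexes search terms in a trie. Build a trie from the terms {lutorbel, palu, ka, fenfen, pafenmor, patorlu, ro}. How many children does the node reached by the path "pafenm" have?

1

Walk "pafenm" from the root, arriving at one node.
Distinct next characters after "pafenm": o.
That node has 1 child edge.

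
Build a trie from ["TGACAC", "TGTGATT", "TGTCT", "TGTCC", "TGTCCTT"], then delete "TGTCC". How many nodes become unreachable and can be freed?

A node on "TGTCC"'s path can go only if nothing else ends at it or branches off below it.
Every node on "TGTCC" is still needed (e.g. by "TGTCCTT"), so nothing is freed.
Nodes removed: 0

0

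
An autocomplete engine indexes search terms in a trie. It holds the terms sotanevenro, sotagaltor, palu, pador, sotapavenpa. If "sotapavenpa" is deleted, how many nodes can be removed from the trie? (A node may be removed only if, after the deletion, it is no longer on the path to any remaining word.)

7

Walk "sotapavenpa" from the leaf back toward the root, removing each node that no remaining word uses.
The suffix "pavenpa" (7 nodes) is used only by "sotapavenpa"; the node for "sota" still has the child "n", so pruning stops there.
Nodes removed: 7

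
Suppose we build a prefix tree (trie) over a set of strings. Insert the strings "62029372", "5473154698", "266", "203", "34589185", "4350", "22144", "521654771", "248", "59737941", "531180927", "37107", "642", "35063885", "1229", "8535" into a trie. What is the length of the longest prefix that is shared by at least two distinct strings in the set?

1

The deepest shared node is where two words last agree before diverging.
e.g. "203" and "22144" share the prefix "2" of length 1; no pair shares a longer one.
Longest shared-prefix length: 1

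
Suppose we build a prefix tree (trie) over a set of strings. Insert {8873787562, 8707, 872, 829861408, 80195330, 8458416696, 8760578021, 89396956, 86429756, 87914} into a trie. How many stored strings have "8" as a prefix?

Traverse to the node for "8", then collect every word in that subtree.
Matches: "80195330", "829861408", "8458416696", "86429756", "8707", "872", "8760578021", "87914", "8873787562", "89396956"
Count: 10

10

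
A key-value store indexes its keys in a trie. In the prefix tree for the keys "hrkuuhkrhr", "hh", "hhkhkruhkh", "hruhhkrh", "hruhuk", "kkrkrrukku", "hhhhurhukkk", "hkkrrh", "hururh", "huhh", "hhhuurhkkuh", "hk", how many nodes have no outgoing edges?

A leaf is a node with no children — equivalently, the end of a word that is not a proper prefix of any other stored word.
Those words: "hhhhurhukkk", "hhhuurhkkuh", "hhkhkruhkh", "hkkrrh", "hrkuuhkrhr", "hruhhkrh", "hruhuk", "huhh", "hururh", "kkrkrrukku"
Leaf count: 10

10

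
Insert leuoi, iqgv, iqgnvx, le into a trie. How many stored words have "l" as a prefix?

Walk to "l"; the words in its subtree are exactly those with that prefix.
Words under "l": le, leuoi
Count: 2

2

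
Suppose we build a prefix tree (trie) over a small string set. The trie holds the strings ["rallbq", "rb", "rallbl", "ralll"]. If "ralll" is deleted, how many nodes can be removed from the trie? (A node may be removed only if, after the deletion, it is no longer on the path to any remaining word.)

1

Walk "ralll" from the leaf back toward the root, removing each node that no remaining word uses.
The suffix "l" (1 node) is used only by "ralll"; the node for "rall" still has the child "b", so pruning stops there.
Nodes removed: 1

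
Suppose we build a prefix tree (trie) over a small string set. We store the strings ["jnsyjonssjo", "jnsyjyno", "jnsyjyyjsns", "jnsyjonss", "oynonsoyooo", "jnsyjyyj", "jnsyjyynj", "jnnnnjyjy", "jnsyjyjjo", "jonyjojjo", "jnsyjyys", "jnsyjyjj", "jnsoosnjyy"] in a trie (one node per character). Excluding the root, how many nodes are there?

Trace insertions, counting only characters that open a new branch:
  "jnsyjonssjo" → 11 new (j, n, s, y, j, o, n, s, s, j, o)
  "jnsyjyno" → prefix "jnsyj" already present; 3 new (y, n, o)
  "jnsyjyyjsns" → prefix "jnsyjy" already present; 5 new (y, j, s, n, s)
  "jnsyjonss" → prefix "jnsyjonss" already present; 0 new (none)
  "oynonsoyooo" → 11 new (o, y, n, o, n, s, o, y, o, o, o)
  "jnsyjyyj" → prefix "jnsyjyyj" already present; 0 new (none)
  "jnsyjyynj" → prefix "jnsyjyy" already present; 2 new (n, j)
  "jnnnnjyjy" → prefix "jn" already present; 7 new (n, n, n, j, y, j, y)
  "jnsyjyjjo" → prefix "jnsyjy" already present; 3 new (j, j, o)
  "jonyjojjo" → prefix "j" already present; 8 new (o, n, y, j, o, j, j, o)
  "jnsyjyys" → prefix "jnsyjyy" already present; 1 new (s)
  "jnsyjyjj" → prefix "jnsyjyjj" already present; 0 new (none)
  "jnsoosnjyy" → prefix "jns" already present; 7 new (o, o, s, n, j, y, y)
Total nodes = 11 + 3 + 5 + 0 + 11 + 0 + 2 + 7 + 3 + 8 + 1 + 0 + 7 = 58

58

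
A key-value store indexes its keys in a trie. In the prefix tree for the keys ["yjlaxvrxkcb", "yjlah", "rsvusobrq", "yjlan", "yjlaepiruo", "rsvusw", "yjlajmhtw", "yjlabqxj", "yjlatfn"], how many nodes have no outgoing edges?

9

Leaves are exactly the stored words that no other stored word extends.
Those words: "rsvusobrq", "rsvusw", "yjlabqxj", "yjlaepiruo", "yjlah", "yjlajmhtw", "yjlan", "yjlatfn", "yjlaxvrxkcb"
Leaf count: 9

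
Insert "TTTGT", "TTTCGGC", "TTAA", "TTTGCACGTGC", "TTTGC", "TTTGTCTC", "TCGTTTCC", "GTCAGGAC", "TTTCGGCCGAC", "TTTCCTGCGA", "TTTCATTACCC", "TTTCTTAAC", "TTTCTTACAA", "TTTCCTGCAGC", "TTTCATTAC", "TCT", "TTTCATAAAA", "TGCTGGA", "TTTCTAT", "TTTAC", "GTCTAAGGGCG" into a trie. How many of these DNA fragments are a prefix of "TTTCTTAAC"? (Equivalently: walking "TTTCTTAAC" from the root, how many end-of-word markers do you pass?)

Check each prefix of "TTTCTTAAC" against the stored set — each match is an end-marker on the path.
Prefixes of the query that are stored words: "TTTCTTAAC"
Count: 1

1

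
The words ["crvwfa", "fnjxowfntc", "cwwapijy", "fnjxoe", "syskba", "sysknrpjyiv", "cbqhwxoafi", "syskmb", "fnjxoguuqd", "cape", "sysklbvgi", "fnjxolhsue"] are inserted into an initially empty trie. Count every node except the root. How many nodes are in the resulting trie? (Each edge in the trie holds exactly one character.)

For each word, the new-node count is its length minus the longest prefix already in the trie:
  "crvwfa" → 6 new (c, r, v, w, f, a)
  "fnjxowfntc" → 10 new (f, n, j, x, o, w, f, n, t, c)
  "cwwapijy" → prefix "c" already present; 7 new (w, w, a, p, i, j, y)
  "fnjxoe" → prefix "fnjxo" already present; 1 new (e)
  "syskba" → 6 new (s, y, s, k, b, a)
  "sysknrpjyiv" → prefix "sysk" already present; 7 new (n, r, p, j, y, i, v)
  "cbqhwxoafi" → prefix "c" already present; 9 new (b, q, h, w, x, o, a, f, i)
  "syskmb" → prefix "sysk" already present; 2 new (m, b)
  "fnjxoguuqd" → prefix "fnjxo" already present; 5 new (g, u, u, q, d)
  "cape" → prefix "c" already present; 3 new (a, p, e)
  "sysklbvgi" → prefix "sysk" already present; 5 new (l, b, v, g, i)
  "fnjxolhsue" → prefix "fnjxo" already present; 5 new (l, h, s, u, e)
Total nodes = 6 + 10 + 7 + 1 + 6 + 7 + 9 + 2 + 5 + 3 + 5 + 5 = 66

66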